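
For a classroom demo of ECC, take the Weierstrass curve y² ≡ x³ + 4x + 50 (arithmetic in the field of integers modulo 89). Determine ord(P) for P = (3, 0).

2P: (3, 0) + (3, 0): same x and y₁ ≡ -y₂, so the sum is ∞.
2P = ∞, so the order is 2.

2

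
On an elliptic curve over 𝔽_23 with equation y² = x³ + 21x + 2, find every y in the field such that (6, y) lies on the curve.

none

x³ + 21x + 2 = 344 ≡ 22 (mod 23).
22 is a non-residue mod 23; no y exists.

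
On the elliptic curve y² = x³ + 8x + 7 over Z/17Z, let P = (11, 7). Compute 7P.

(16, 10)

Double-and-add on 7 = (111)₂. Start with P = (11, 7) for the leading 1-bit.
double: tangent at (11, 7): λ = (3·11² + 8)/(2·7) ≡ 14/14. 14⁻¹ ≡ 11 (mod 17), so λ ≡ 14·11 ≡ 1.
  x = λ² - 11 - 11 = 1 - 22 ≡ 13; y = λ·(11 - 13) - 7 ≡ 8. → (13, 8)
add P: (13, 8) + (11, 7). λ = (7 - 8)/(11 - 13) ≡ 16/15 mod 17. 15⁻¹ ≡ 8 (mod 17), so λ ≡ 9.
  x = λ² - 13 - 11 = 81 - 24 ≡ 6; y = λ·(13 - 6) - 8 ≡ 4. → (6, 4)
double: tangent at (6, 4): λ = (3·6² + 8)/(2·4) ≡ 14/8. 8⁻¹ ≡ 15 (mod 17), so λ ≡ 14·15 ≡ 6.
  x = λ² - 6 - 6 = 36 - 12 ≡ 7; y = λ·(6 - 7) - 4 ≡ 7. → (7, 7)
add P: (7, 7) + (11, 7). λ = (7 - 7)/(11 - 7) ≡ 0/4 mod 17. 4⁻¹ ≡ 13 (mod 17), so λ ≡ 0.
  x = λ² - 7 - 11 = 0 - 18 ≡ 16; y = λ·(7 - 16) - 7 ≡ 10. → (16, 10)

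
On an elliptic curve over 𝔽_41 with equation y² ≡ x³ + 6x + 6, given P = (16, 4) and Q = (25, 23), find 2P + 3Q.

First 2P:
Repeated addition: build up to 2P.
2P: tangent at (16, 4): λ = (3·16² + 6)/(2·4) ≡ 36/8. 8⁻¹ ≡ 36 (mod 41), so λ ≡ 36·36 ≡ 25.
  x = λ² - 16 - 16 = 625 - 32 ≡ 19; y = λ·(16 - 19) - 4 ≡ 3. → (19, 3)
2P = (19, 3).
Next 3Q:
Repeated addition: build up to 3Q.
2Q: tangent at (25, 23): λ = (3·25² + 6)/(2·23) ≡ 36/5. 5⁻¹ ≡ 33 (mod 41), so λ ≡ 36·33 ≡ 40.
  x = λ² - 25 - 25 = 1600 - 50 ≡ 33; y = λ·(25 - 33) - 23 ≡ 26. → (33, 26)
3Q: (33, 26) + (25, 23). λ = (23 - 26)/(25 - 33) ≡ 38/33 mod 41. 33⁻¹ ≡ 5 (mod 41), so λ ≡ 26.
  x = λ² - 33 - 25 = 676 - 58 ≡ 3; y = λ·(33 - 3) - 26 ≡ 16. → (3, 16)
3Q = (3, 16).
Finally 2P + 3Q:
(19, 3) + (3, 16). λ = (16 - 3)/(3 - 19) ≡ 13/25 mod 41. 25⁻¹ ≡ 23 (mod 41) since 25·23 = 575 ≡ 1, so λ ≡ 12.
  x = λ² - 19 - 3 = 144 - 22 ≡ 40; y = λ·(19 - 40) - 3 ≡ 32. → (40, 32)

(40, 32)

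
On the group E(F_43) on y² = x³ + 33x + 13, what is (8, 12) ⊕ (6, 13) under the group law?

(40, 4)

(8, 12) + (6, 13). λ = (13 - 12)/(6 - 8) ≡ 1/41 mod 43. 41⁻¹ ≡ 21 (mod 43) since 41·21 = 861 ≡ 1, so λ ≡ 21.
  x = λ² - 8 - 6 = 441 - 14 ≡ 40; y = λ·(8 - 40) - 12 ≡ 4. → (40, 4)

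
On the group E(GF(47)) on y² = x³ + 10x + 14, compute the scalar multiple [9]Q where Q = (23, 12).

(30, 17)

Repeated addition: build up to 9Q.
2Q: tangent at (23, 12): λ = (3·23² + 10)/(2·12) ≡ 46/24. 24⁻¹ ≡ 2 (mod 47) since 24·2 = 48 ≡ 1, so λ ≡ 46·2 ≡ 45.
  x = λ² - 23 - 23 = 2025 - 46 ≡ 5; y = λ·(23 - 5) - 12 ≡ 46. → (5, 46)
3Q: (5, 46) + (23, 12). λ = (12 - 46)/(23 - 5) ≡ 13/18 mod 47. 18⁻¹ ≡ 34 (mod 47) since 18·34 = 612 ≡ 1, so λ ≡ 19.
  x = λ² - 5 - 23 = 361 - 28 ≡ 4; y = λ·(5 - 4) - 46 ≡ 20. → (4, 20)
4Q: (4, 20) + (23, 12). λ = (12 - 20)/(23 - 4) ≡ 39/19 mod 47. 19⁻¹ ≡ 5 (mod 47) since 19·5 = 95 ≡ 1, so λ ≡ 7.
  x = λ² - 4 - 23 = 49 - 27 ≡ 22; y = λ·(4 - 22) - 20 ≡ 42. → (22, 42)
5Q: (22, 42) + (23, 12). λ = (12 - 42)/(23 - 22) ≡ 17/1 mod 47. 1⁻¹ ≡ 1 (mod 47) since 1·1 = 1 ≡ 1, so λ ≡ 17.
  x = λ² - 22 - 23 = 289 - 45 ≡ 9; y = λ·(22 - 9) - 42 ≡ 38. → (9, 38)
6Q: (9, 38) + (23, 12). λ = (12 - 38)/(23 - 9) ≡ 21/14 mod 47. 14⁻¹ ≡ 37 (mod 47), so λ ≡ 25.
  x = λ² - 9 - 23 = 625 - 32 ≡ 29; y = λ·(9 - 29) - 38 ≡ 26. → (29, 26)
7Q: (29, 26) + (23, 12). λ = (12 - 26)/(23 - 29) ≡ 33/41 mod 47. 41⁻¹ ≡ 39 (mod 47), so λ ≡ 18.
  x = λ² - 29 - 23 = 324 - 52 ≡ 37; y = λ·(29 - 37) - 26 ≡ 18. → (37, 18)
8Q: (37, 18) + (23, 12). λ = (12 - 18)/(23 - 37) ≡ 41/33 mod 47. 33⁻¹ ≡ 10 (mod 47) since 33·10 = 330 ≡ 1, so λ ≡ 34.
  x = λ² - 37 - 23 = 1156 - 60 ≡ 15; y = λ·(37 - 15) - 18 ≡ 25. → (15, 25)
9Q: (15, 25) + (23, 12). λ = (12 - 25)/(23 - 15) ≡ 34/8 mod 47. 8⁻¹ ≡ 6 (mod 47) since 8·6 = 48 ≡ 1, so λ ≡ 16.
  x = λ² - 15 - 23 = 256 - 38 ≡ 30; y = λ·(15 - 30) - 25 ≡ 17. → (30, 17)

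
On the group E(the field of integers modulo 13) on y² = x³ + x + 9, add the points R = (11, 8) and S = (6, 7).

(8, 3)

(11, 8) + (6, 7). λ = (7 - 8)/(6 - 11) ≡ 12/8 mod 13. 8⁻¹ ≡ 5 (mod 13), so λ ≡ 8.
  x = λ² - 11 - 6 = 64 - 17 ≡ 8; y = λ·(11 - 8) - 8 ≡ 3. → (8, 3)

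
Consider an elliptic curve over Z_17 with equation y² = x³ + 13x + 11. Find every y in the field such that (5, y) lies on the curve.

x³ + 13x + 11 = 201 ≡ 14 (mod 17).
14 is a non-residue mod 17; no y exists.

none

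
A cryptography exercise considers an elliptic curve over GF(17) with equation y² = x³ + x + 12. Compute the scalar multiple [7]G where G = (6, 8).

(15, 11)

Repeated addition: build up to 7G.
2G: tangent at (6, 8): λ = (3·6² + 1)/(2·8) ≡ 7/16. 16⁻¹ ≡ 16 (mod 17) since 16·16 = 256 ≡ 1, so λ ≡ 7·16 ≡ 10.
  x = λ² - 6 - 6 = 100 - 12 ≡ 3; y = λ·(6 - 3) - 8 ≡ 5. → (3, 5)
3G: (3, 5) + (6, 8). λ = (8 - 5)/(6 - 3) ≡ 3/3 mod 17. 3⁻¹ ≡ 6 (mod 17) since 3·6 = 18 ≡ 1, so λ ≡ 1.
  x = λ² - 3 - 6 = 1 - 9 ≡ 9; y = λ·(3 - 9) - 5 ≡ 6. → (9, 6)
4G: (9, 6) + (6, 8). λ = (8 - 6)/(6 - 9) ≡ 2/14 mod 17. 14⁻¹ ≡ 11 (mod 17), so λ ≡ 5.
  x = λ² - 9 - 6 = 25 - 15 ≡ 10; y = λ·(9 - 10) - 6 ≡ 6. → (10, 6)
5G: (10, 6) + (6, 8). λ = (8 - 6)/(6 - 10) ≡ 2/13 mod 17. 13⁻¹ ≡ 4 (mod 17), so λ ≡ 8.
  x = λ² - 10 - 6 = 64 - 16 ≡ 14; y = λ·(10 - 14) - 6 ≡ 13. → (14, 13)
6G: (14, 13) + (6, 8). λ = (8 - 13)/(6 - 14) ≡ 12/9 mod 17. 9⁻¹ ≡ 2 (mod 17) since 9·2 = 18 ≡ 1, so λ ≡ 7.
  x = λ² - 14 - 6 = 49 - 20 ≡ 12; y = λ·(14 - 12) - 13 ≡ 1. → (12, 1)
7G: (12, 1) + (6, 8). λ = (8 - 1)/(6 - 12) ≡ 7/11 mod 17. 11⁻¹ ≡ 14 (mod 17), so λ ≡ 13.
  x = λ² - 12 - 6 = 169 - 18 ≡ 15; y = λ·(12 - 15) - 1 ≡ 11. → (15, 11)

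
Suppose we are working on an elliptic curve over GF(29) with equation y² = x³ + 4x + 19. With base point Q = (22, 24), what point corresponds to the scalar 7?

Repeated addition: build up to 7Q.
2Q: tangent at (22, 24): λ = (3·22² + 4)/(2·24) ≡ 6/19. 19⁻¹ ≡ 26 (mod 29), so λ ≡ 6·26 ≡ 11.
  x = λ² - 22 - 22 = 121 - 44 ≡ 19; y = λ·(22 - 19) - 24 ≡ 9. → (19, 9)
3Q: (19, 9) + (22, 24). λ = (24 - 9)/(22 - 19) ≡ 15/3 mod 29. 3⁻¹ ≡ 10 (mod 29) since 3·10 = 30 ≡ 1, so λ ≡ 5.
  x = λ² - 19 - 22 = 25 - 41 ≡ 13; y = λ·(19 - 13) - 9 ≡ 21. → (13, 21)
4Q: (13, 21) + (22, 24). λ = (24 - 21)/(22 - 13) ≡ 3/9 mod 29. 9⁻¹ ≡ 13 (mod 29), so λ ≡ 10.
  x = λ² - 13 - 22 = 100 - 35 ≡ 7; y = λ·(13 - 7) - 21 ≡ 10. → (7, 10)
5Q: (7, 10) + (22, 24). λ = (24 - 10)/(22 - 7) ≡ 14/15 mod 29. 15⁻¹ ≡ 2 (mod 29) since 15·2 = 30 ≡ 1, so λ ≡ 28.
  x = λ² - 7 - 22 = 784 - 29 ≡ 1; y = λ·(7 - 1) - 10 ≡ 13. → (1, 13)
6Q: (1, 13) + (22, 24). λ = (24 - 13)/(22 - 1) ≡ 11/21 mod 29. 21⁻¹ ≡ 18 (mod 29), so λ ≡ 24.
  x = λ² - 1 - 22 = 576 - 23 ≡ 2; y = λ·(1 - 2) - 13 ≡ 21. → (2, 21)
7Q: (2, 21) + (22, 24). λ = (24 - 21)/(22 - 2) ≡ 3/20 mod 29. 20⁻¹ ≡ 16 (mod 29), so λ ≡ 19.
  x = λ² - 2 - 22 = 361 - 24 ≡ 18; y = λ·(2 - 18) - 21 ≡ 23. → (18, 23)

(18, 23)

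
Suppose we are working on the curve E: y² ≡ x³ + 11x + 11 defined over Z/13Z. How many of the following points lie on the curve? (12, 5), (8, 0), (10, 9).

(12, 5): 5² ≡ 12, rhs ≡ 12 → on.
(8, 0): 0² ≡ 0, rhs ≡ 0 → on.
(10, 9): 9² ≡ 3, rhs ≡ 3 → on.

3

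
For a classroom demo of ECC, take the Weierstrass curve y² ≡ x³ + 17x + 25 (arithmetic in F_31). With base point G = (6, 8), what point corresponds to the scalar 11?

(17, 22)

Repeated addition: build up to 11G.
2G: tangent at (6, 8): λ = (3·6² + 17)/(2·8) ≡ 1/16. 16⁻¹ ≡ 2 (mod 31) since 16·2 = 32 ≡ 1, so λ ≡ 1·2 ≡ 2.
  x = λ² - 6 - 6 = 4 - 12 ≡ 23; y = λ·(6 - 23) - 8 ≡ 20. → (23, 20)
3G: (23, 20) + (6, 8). λ = (8 - 20)/(6 - 23) ≡ 19/14 mod 31. 14⁻¹ ≡ 20 (mod 31), so λ ≡ 8.
  x = λ² - 23 - 6 = 64 - 29 ≡ 4; y = λ·(23 - 4) - 20 ≡ 8. → (4, 8)
4G: (4, 8) + (6, 8). λ = (8 - 8)/(6 - 4) ≡ 0/2 mod 31. 2⁻¹ ≡ 16 (mod 31), so λ ≡ 0.
  x = λ² - 4 - 6 = 0 - 10 ≡ 21; y = λ·(4 - 21) - 8 ≡ 23. → (21, 23)
5G: (21, 23) + (6, 8). λ = (8 - 23)/(6 - 21) ≡ 16/16 mod 31. 16⁻¹ ≡ 2 (mod 31), so λ ≡ 1.
  x = λ² - 21 - 6 = 1 - 27 ≡ 5; y = λ·(21 - 5) - 23 ≡ 24. → (5, 24)
6G: (5, 24) + (6, 8). λ = (8 - 24)/(6 - 5) ≡ 15/1 mod 31. 1⁻¹ ≡ 1 (mod 31), so λ ≡ 15.
  x = λ² - 5 - 6 = 225 - 11 ≡ 28; y = λ·(5 - 28) - 24 ≡ 3. → (28, 3)
7G: (28, 3) + (6, 8). λ = (8 - 3)/(6 - 28) ≡ 5/9 mod 31. 9⁻¹ ≡ 7 (mod 31) since 9·7 = 63 ≡ 1, so λ ≡ 4.
  x = λ² - 28 - 6 = 16 - 34 ≡ 13; y = λ·(28 - 13) - 3 ≡ 26. → (13, 26)
8G: (13, 26) + (6, 8). λ = (8 - 26)/(6 - 13) ≡ 13/24 mod 31. 24⁻¹ ≡ 22 (mod 31) since 24·22 = 528 ≡ 1, so λ ≡ 7.
  x = λ² - 13 - 6 = 49 - 19 ≡ 30; y = λ·(13 - 30) - 26 ≡ 10. → (30, 10)
9G: (30, 10) + (6, 8). λ = (8 - 10)/(6 - 30) ≡ 29/7 mod 31. 7⁻¹ ≡ 9 (mod 31) since 7·9 = 63 ≡ 1, so λ ≡ 13.
  x = λ² - 30 - 6 = 169 - 36 ≡ 9; y = λ·(30 - 9) - 10 ≡ 15. → (9, 15)
10G: (9, 15) + (6, 8). λ = (8 - 15)/(6 - 9) ≡ 24/28 mod 31. 28⁻¹ ≡ 10 (mod 31) since 28·10 = 280 ≡ 1, so λ ≡ 23.
  x = λ² - 9 - 6 = 529 - 15 ≡ 18; y = λ·(9 - 18) - 15 ≡ 26. → (18, 26)
11G: (18, 26) + (6, 8). λ = (8 - 26)/(6 - 18) ≡ 13/19 mod 31. 19⁻¹ ≡ 18 (mod 31), so λ ≡ 17.
  x = λ² - 18 - 6 = 289 - 24 ≡ 17; y = λ·(18 - 17) - 26 ≡ 22. → (17, 22)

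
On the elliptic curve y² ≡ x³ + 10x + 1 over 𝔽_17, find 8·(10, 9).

(8, 7)

Write P = (10, 9).
Repeated addition: build up to 8P.
2P: tangent at (10, 9): λ = (3·10² + 10)/(2·9) ≡ 4/1. 1⁻¹ ≡ 1 (mod 17) since 1·1 = 1 ≡ 1, so λ ≡ 4·1 ≡ 4.
  x = λ² - 10 - 10 = 16 - 20 ≡ 13; y = λ·(10 - 13) - 9 ≡ 13. → (13, 13)
3P: (13, 13) + (10, 9). λ = (9 - 13)/(10 - 13) ≡ 13/14 mod 17. 14⁻¹ ≡ 11 (mod 17), so λ ≡ 7.
  x = λ² - 13 - 10 = 49 - 23 ≡ 9; y = λ·(13 - 9) - 13 ≡ 15. → (9, 15)
4P: (9, 15) + (10, 9). λ = (9 - 15)/(10 - 9) ≡ 11/1 mod 17. 1⁻¹ ≡ 1 (mod 17) since 1·1 = 1 ≡ 1, so λ ≡ 11.
  x = λ² - 9 - 10 = 121 - 19 ≡ 0; y = λ·(9 - 0) - 15 ≡ 16. → (0, 16)
5P: (0, 16) + (10, 9). λ = (9 - 16)/(10 - 0) ≡ 10/10 mod 17. 10⁻¹ ≡ 12 (mod 17) since 10·12 = 120 ≡ 1, so λ ≡ 1.
  x = λ² - 0 - 10 = 1 - 10 ≡ 8; y = λ·(0 - 8) - 16 ≡ 10. → (8, 10)
6P: (8, 10) + (10, 9). λ = (9 - 10)/(10 - 8) ≡ 16/2 mod 17. 2⁻¹ ≡ 9 (mod 17) since 2·9 = 18 ≡ 1, so λ ≡ 8.
  x = λ² - 8 - 10 = 64 - 18 ≡ 12; y = λ·(8 - 12) - 10 ≡ 9. → (12, 9)
7P: (12, 9) + (10, 9). λ = (9 - 9)/(10 - 12) ≡ 0/15 mod 17. 15⁻¹ ≡ 8 (mod 17), so λ ≡ 0.
  x = λ² - 12 - 10 = 0 - 22 ≡ 12; y = λ·(12 - 12) - 9 ≡ 8. → (12, 8)
8P: (12, 8) + (10, 9). λ = (9 - 8)/(10 - 12) ≡ 1/15 mod 17. 15⁻¹ ≡ 8 (mod 17), so λ ≡ 8.
  x = λ² - 12 - 10 = 64 - 22 ≡ 8; y = λ·(12 - 8) - 8 ≡ 7. → (8, 7)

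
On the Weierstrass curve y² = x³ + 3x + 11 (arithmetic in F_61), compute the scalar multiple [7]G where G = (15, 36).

Repeated addition: build up to 7G.
2G: tangent at (15, 36): λ = (3·15² + 3)/(2·36) ≡ 7/11. 11⁻¹ ≡ 50 (mod 61), so λ ≡ 7·50 ≡ 45.
  x = λ² - 15 - 15 = 2025 - 30 ≡ 43; y = λ·(15 - 43) - 36 ≡ 46. → (43, 46)
3G: (43, 46) + (15, 36). λ = (36 - 46)/(15 - 43) ≡ 51/33 mod 61. 33⁻¹ ≡ 37 (mod 61) since 33·37 = 1221 ≡ 1, so λ ≡ 57.
  x = λ² - 43 - 15 = 3249 - 58 ≡ 19; y = λ·(43 - 19) - 46 ≡ 41. → (19, 41)
4G: (19, 41) + (15, 36). λ = (36 - 41)/(15 - 19) ≡ 56/57 mod 61. 57⁻¹ ≡ 15 (mod 61), so λ ≡ 47.
  x = λ² - 19 - 15 = 2209 - 34 ≡ 40; y = λ·(19 - 40) - 41 ≡ 9. → (40, 9)
5G: (40, 9) + (15, 36). λ = (36 - 9)/(15 - 40) ≡ 27/36 mod 61. 36⁻¹ ≡ 39 (mod 61), so λ ≡ 16.
  x = λ² - 40 - 15 = 256 - 55 ≡ 18; y = λ·(40 - 18) - 9 ≡ 38. → (18, 38)
6G: (18, 38) + (15, 36). λ = (36 - 38)/(15 - 18) ≡ 59/58 mod 61. 58⁻¹ ≡ 20 (mod 61) since 58·20 = 1160 ≡ 1, so λ ≡ 21.
  x = λ² - 18 - 15 = 441 - 33 ≡ 42; y = λ·(18 - 42) - 38 ≡ 7. → (42, 7)
7G: (42, 7) + (15, 36). λ = (36 - 7)/(15 - 42) ≡ 29/34 mod 61. 34⁻¹ ≡ 9 (mod 61), so λ ≡ 17.
  x = λ² - 42 - 15 = 289 - 57 ≡ 49; y = λ·(42 - 49) - 7 ≡ 57. → (49, 57)

(49, 57)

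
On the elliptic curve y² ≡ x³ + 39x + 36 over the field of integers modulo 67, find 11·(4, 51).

(1, 64)

Write P = (4, 51).
Double-and-add on 11 = (1011)₂. Start with P = (4, 51) for the leading 1-bit.
double: tangent at (4, 51): λ = (3·4² + 39)/(2·51) ≡ 20/35. 35⁻¹ ≡ 23 (mod 67) since 35·23 = 805 ≡ 1, so λ ≡ 20·23 ≡ 58.
  x = λ² - 4 - 4 = 3364 - 8 ≡ 6; y = λ·(4 - 6) - 51 ≡ 34. → (6, 34)
double: tangent at (6, 34): λ = (3·6² + 39)/(2·34) ≡ 13/1. 1⁻¹ ≡ 1 (mod 67), so λ ≡ 13·1 ≡ 13.
  x = λ² - 6 - 6 = 169 - 12 ≡ 23; y = λ·(6 - 23) - 34 ≡ 13. → (23, 13)
add P: (23, 13) + (4, 51). λ = (51 - 13)/(4 - 23) ≡ 38/48 mod 67. 48⁻¹ ≡ 7 (mod 67), so λ ≡ 65.
  x = λ² - 23 - 4 = 4225 - 27 ≡ 44; y = λ·(23 - 44) - 13 ≡ 29. → (44, 29)
double: tangent at (44, 29): λ = (3·44² + 39)/(2·29) ≡ 18/58. 58⁻¹ ≡ 52 (mod 67) since 58·52 = 3016 ≡ 1, so λ ≡ 18·52 ≡ 65.
  x = λ² - 44 - 44 = 4225 - 88 ≡ 50; y = λ·(44 - 50) - 29 ≡ 50. → (50, 50)
add P: (50, 50) + (4, 51). λ = (51 - 50)/(4 - 50) ≡ 1/21 mod 67. 21⁻¹ ≡ 16 (mod 67), so λ ≡ 16.
  x = λ² - 50 - 4 = 256 - 54 ≡ 1; y = λ·(50 - 1) - 50 ≡ 64. → (1, 64)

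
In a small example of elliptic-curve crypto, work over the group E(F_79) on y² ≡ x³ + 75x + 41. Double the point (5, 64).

tangent at (5, 64): λ = (3·5² + 75)/(2·64) ≡ 71/49. 49⁻¹ ≡ 50 (mod 79), so λ ≡ 71·50 ≡ 74.
  x = λ² - 5 - 5 = 5476 - 10 ≡ 15; y = λ·(5 - 15) - 64 ≡ 65. → (15, 65)

(15, 65)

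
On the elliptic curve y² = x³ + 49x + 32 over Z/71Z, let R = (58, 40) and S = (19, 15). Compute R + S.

(3, 8)

(58, 40) + (19, 15). λ = (15 - 40)/(19 - 58) ≡ 46/32 mod 71. 32⁻¹ ≡ 20 (mod 71) since 32·20 = 640 ≡ 1, so λ ≡ 68.
  x = λ² - 58 - 19 = 4624 - 77 ≡ 3; y = λ·(58 - 3) - 40 ≡ 8. → (3, 8)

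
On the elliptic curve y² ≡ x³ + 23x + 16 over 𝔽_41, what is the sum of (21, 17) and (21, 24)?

O

The two points share x = 21 and their y-coordinates satisfy 17 + 24 ≡ 0 (mod 41), so they are inverses. Their sum is O.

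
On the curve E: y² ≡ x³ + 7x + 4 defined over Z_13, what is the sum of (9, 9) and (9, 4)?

O

The two points share x = 9 and their y-coordinates satisfy 9 + 4 ≡ 0 (mod 13), so they are inverses. Their sum is O.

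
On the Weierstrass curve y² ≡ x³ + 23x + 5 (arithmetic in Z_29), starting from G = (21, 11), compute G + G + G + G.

(25, 9)

Repeated addition: build up to 4G.
2G: tangent at (21, 11): λ = (3·21² + 23)/(2·11) ≡ 12/22. 22⁻¹ ≡ 4 (mod 29), so λ ≡ 12·4 ≡ 19.
  x = λ² - 21 - 21 = 361 - 42 ≡ 0; y = λ·(21 - 0) - 11 ≡ 11. → (0, 11)
3G: (0, 11) + (21, 11). λ = (11 - 11)/(21 - 0) ≡ 0/21 mod 29. 21⁻¹ ≡ 18 (mod 29), so λ ≡ 0.
  x = λ² - 0 - 21 = 0 - 21 ≡ 8; y = λ·(0 - 8) - 11 ≡ 18. → (8, 18)
4G: (8, 18) + (21, 11). λ = (11 - 18)/(21 - 8) ≡ 22/13 mod 29. 13⁻¹ ≡ 9 (mod 29) since 13·9 = 117 ≡ 1, so λ ≡ 24.
  x = λ² - 8 - 21 = 576 - 29 ≡ 25; y = λ·(8 - 25) - 18 ≡ 9. → (25, 9)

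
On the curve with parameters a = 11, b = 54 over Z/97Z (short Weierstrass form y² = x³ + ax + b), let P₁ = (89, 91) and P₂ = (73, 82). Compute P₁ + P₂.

(89, 91) + (73, 82). λ = (82 - 91)/(73 - 89) ≡ 88/81 mod 97. 81⁻¹ ≡ 6 (mod 97), so λ ≡ 43.
  x = λ² - 89 - 73 = 1849 - 162 ≡ 38; y = λ·(89 - 38) - 91 ≡ 65. → (38, 65)

(38, 65)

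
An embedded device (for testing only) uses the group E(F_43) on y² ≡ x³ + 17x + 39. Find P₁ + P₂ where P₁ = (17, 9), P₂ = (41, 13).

(34, 24)

(17, 9) + (41, 13). λ = (13 - 9)/(41 - 17) ≡ 4/24 mod 43. 24⁻¹ ≡ 9 (mod 43) since 24·9 = 216 ≡ 1, so λ ≡ 36.
  x = λ² - 17 - 41 = 1296 - 58 ≡ 34; y = λ·(17 - 34) - 9 ≡ 24. → (34, 24)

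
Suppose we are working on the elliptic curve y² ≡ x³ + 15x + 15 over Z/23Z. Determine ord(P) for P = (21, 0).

2

2P: (21, 0) + (21, 0): same x and y₁ ≡ -y₂, so the sum is the point at infinity.
2P = the point at infinity, so the order is 2.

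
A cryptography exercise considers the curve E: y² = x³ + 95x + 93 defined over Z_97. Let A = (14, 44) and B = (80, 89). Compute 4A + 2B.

First 4A:
Double-and-add on 4 = (100)₂. Start with A = (14, 44) for the leading 1-bit.
double: tangent at (14, 44): λ = (3·14² + 95)/(2·44) ≡ 4/88. 88⁻¹ ≡ 43 (mod 97), so λ ≡ 4·43 ≡ 75.
  x = λ² - 14 - 14 = 5625 - 28 ≡ 68; y = λ·(14 - 68) - 44 ≡ 77. → (68, 77)
double: tangent at (68, 77): λ = (3·68² + 95)/(2·77) ≡ 96/57. 57⁻¹ ≡ 80 (mod 97) since 57·80 = 4560 ≡ 1, so λ ≡ 96·80 ≡ 17.
  x = λ² - 68 - 68 = 289 - 136 ≡ 56; y = λ·(68 - 56) - 77 ≡ 30. → (56, 30)
4A = (56, 30).
Next 2B:
Repeated addition: build up to 2B.
2B: tangent at (80, 89): λ = (3·80² + 95)/(2·89) ≡ 89/81. 81⁻¹ ≡ 6 (mod 97) since 81·6 = 486 ≡ 1, so λ ≡ 89·6 ≡ 49.
  x = λ² - 80 - 80 = 2401 - 160 ≡ 10; y = λ·(80 - 10) - 89 ≡ 43. → (10, 43)
2B = (10, 43).
Finally 4A + 2B:
(56, 30) + (10, 43). λ = (43 - 30)/(10 - 56) ≡ 13/51 mod 97. 51⁻¹ ≡ 78 (mod 97), so λ ≡ 44.
  x = λ² - 56 - 10 = 1936 - 66 ≡ 27; y = λ·(56 - 27) - 30 ≡ 82. → (27, 82)

(27, 82)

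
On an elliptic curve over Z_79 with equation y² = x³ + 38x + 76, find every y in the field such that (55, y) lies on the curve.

x³ + 38x + 76 = 168541 ≡ 34 (mod 79).
34 is a non-residue mod 79; no y exists.

none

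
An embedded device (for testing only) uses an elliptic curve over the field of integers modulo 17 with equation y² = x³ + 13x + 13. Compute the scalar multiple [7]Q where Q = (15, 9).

(14, 10)

Double-and-add on 7 = (111)₂. Start with Q = (15, 9) for the leading 1-bit.
double: tangent at (15, 9): λ = (3·15² + 13)/(2·9) ≡ 8/1. 1⁻¹ ≡ 1 (mod 17), so λ ≡ 8·1 ≡ 8.
  x = λ² - 15 - 15 = 64 - 30 ≡ 0; y = λ·(15 - 0) - 9 ≡ 9. → (0, 9)
add Q: (0, 9) + (15, 9). λ = (9 - 9)/(15 - 0) ≡ 0/15 mod 17. 15⁻¹ ≡ 8 (mod 17) since 15·8 = 120 ≡ 1, so λ ≡ 0.
  x = λ² - 0 - 15 = 0 - 15 ≡ 2; y = λ·(0 - 2) - 9 ≡ 8. → (2, 8)
double: tangent at (2, 8): λ = (3·2² + 13)/(2·8) ≡ 8/16. 16⁻¹ ≡ 16 (mod 17), so λ ≡ 8·16 ≡ 9.
  x = λ² - 2 - 2 = 81 - 4 ≡ 9; y = λ·(2 - 9) - 8 ≡ 14. → (9, 14)
add Q: (9, 14) + (15, 9). λ = (9 - 14)/(15 - 9) ≡ 12/6 mod 17. 6⁻¹ ≡ 3 (mod 17), so λ ≡ 2.
  x = λ² - 9 - 15 = 4 - 24 ≡ 14; y = λ·(9 - 14) - 14 ≡ 10. → (14, 10)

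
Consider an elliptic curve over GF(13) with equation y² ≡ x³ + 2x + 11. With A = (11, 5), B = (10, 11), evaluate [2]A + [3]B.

O

First 2A:
Repeated addition: build up to 2A.
2A: tangent at (11, 5): λ = (3·11² + 2)/(2·5) ≡ 1/10. 10⁻¹ ≡ 4 (mod 13) since 10·4 = 40 ≡ 1, so λ ≡ 1·4 ≡ 4.
  x = λ² - 11 - 11 = 16 - 22 ≡ 7; y = λ·(11 - 7) - 5 ≡ 11. → (7, 11)
2A = (7, 11).
Next 3B:
Repeated addition: build up to 3B.
2B: tangent at (10, 11): λ = (3·10² + 2)/(2·11) ≡ 3/9. 9⁻¹ ≡ 3 (mod 13), so λ ≡ 3·3 ≡ 9.
  x = λ² - 10 - 10 = 81 - 20 ≡ 9; y = λ·(10 - 9) - 11 ≡ 11. → (9, 11)
3B: (9, 11) + (10, 11). λ = (11 - 11)/(10 - 9) ≡ 0/1 mod 13. 1⁻¹ ≡ 1 (mod 13), so λ ≡ 0.
  x = λ² - 9 - 10 = 0 - 19 ≡ 7; y = λ·(9 - 7) - 11 ≡ 2. → (7, 2)
3B = (7, 2).
Finally 2A + 3B:
(7, 11) + (7, 2): same x and y₁ ≡ -y₂, so the sum is the point at infinity.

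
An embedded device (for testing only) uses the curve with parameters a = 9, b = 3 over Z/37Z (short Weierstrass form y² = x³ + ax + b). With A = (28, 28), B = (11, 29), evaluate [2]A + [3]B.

First 2A:
Repeated addition: build up to 2A.
2A: tangent at (28, 28): λ = (3·28² + 9)/(2·28) ≡ 30/19. 19⁻¹ ≡ 2 (mod 37) since 19·2 = 38 ≡ 1, so λ ≡ 30·2 ≡ 23.
  x = λ² - 28 - 28 = 529 - 56 ≡ 29; y = λ·(28 - 29) - 28 ≡ 23. → (29, 23)
2A = (29, 23).
Next 3B:
Repeated addition: build up to 3B.
2B: tangent at (11, 29): λ = (3·11² + 9)/(2·29) ≡ 2/21. 21⁻¹ ≡ 30 (mod 37) since 21·30 = 630 ≡ 1, so λ ≡ 2·30 ≡ 23.
  x = λ² - 11 - 11 = 529 - 22 ≡ 26; y = λ·(11 - 26) - 29 ≡ 33. → (26, 33)
3B: (26, 33) + (11, 29). λ = (29 - 33)/(11 - 26) ≡ 33/22 mod 37. 22⁻¹ ≡ 32 (mod 37), so λ ≡ 20.
  x = λ² - 26 - 11 = 400 - 37 ≡ 30; y = λ·(26 - 30) - 33 ≡ 35. → (30, 35)
3B = (30, 35).
Finally 2A + 3B:
(29, 23) + (30, 35). λ = (35 - 23)/(30 - 29) ≡ 12/1 mod 37. 1⁻¹ ≡ 1 (mod 37), so λ ≡ 12.
  x = λ² - 29 - 30 = 144 - 59 ≡ 11; y = λ·(29 - 11) - 23 ≡ 8. → (11, 8)

(11, 8)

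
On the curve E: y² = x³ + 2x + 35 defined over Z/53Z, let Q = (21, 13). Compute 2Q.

tangent at (21, 13): λ = (3·21² + 2)/(2·13) ≡ 0/26. 26⁻¹ ≡ 51 (mod 53), so λ ≡ 0·51 ≡ 0.
  x = λ² - 21 - 21 = 0 - 42 ≡ 11; y = λ·(21 - 11) - 13 ≡ 40. → (11, 40)

(11, 40)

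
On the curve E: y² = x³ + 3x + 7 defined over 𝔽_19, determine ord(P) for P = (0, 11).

2P: tangent at (0, 11): λ = (3·0² + 3)/(2·11) ≡ 3/3. 3⁻¹ ≡ 13 (mod 19), so λ ≡ 3·13 ≡ 1.
  x = λ² - 0 - 0 = 1 - 0 ≡ 1; y = λ·(0 - 1) - 11 ≡ 7. → (1, 7)
3P: (1, 7) + (0, 11). λ = (11 - 7)/(0 - 1) ≡ 4/18 mod 19. 18⁻¹ ≡ 18 (mod 19), so λ ≡ 15.
  x = λ² - 1 - 0 = 225 - 1 ≡ 15; y = λ·(1 - 15) - 7 ≡ 11. → (15, 11)
4P: (15, 11) + (0, 11). λ = (11 - 11)/(0 - 15) ≡ 0/4 mod 19. 4⁻¹ ≡ 5 (mod 19) since 4·5 = 20 ≡ 1, so λ ≡ 0.
  x = λ² - 15 - 0 = 0 - 15 ≡ 4; y = λ·(15 - 4) - 11 ≡ 8. → (4, 8)
5P: (4, 8) + (0, 11). λ = (11 - 8)/(0 - 4) ≡ 3/15 mod 19. 15⁻¹ ≡ 14 (mod 19), so λ ≡ 4.
  x = λ² - 4 - 0 = 16 - 4 ≡ 12; y = λ·(4 - 12) - 8 ≡ 17. → (12, 17)
6P: (12, 17) + (0, 11). λ = (11 - 17)/(0 - 12) ≡ 13/7 mod 19. 7⁻¹ ≡ 11 (mod 19) since 7·11 = 77 ≡ 1, so λ ≡ 10.
  x = λ² - 12 - 0 = 100 - 12 ≡ 12; y = λ·(12 - 12) - 17 ≡ 2. → (12, 2)
7P: (12, 2) + (0, 11). λ = (11 - 2)/(0 - 12) ≡ 9/7 mod 19. 7⁻¹ ≡ 11 (mod 19), so λ ≡ 4.
  x = λ² - 12 - 0 = 16 - 12 ≡ 4; y = λ·(12 - 4) - 2 ≡ 11. → (4, 11)
8P: (4, 11) + (0, 11). λ = (11 - 11)/(0 - 4) ≡ 0/15 mod 19. 15⁻¹ ≡ 14 (mod 19), so λ ≡ 0.
  x = λ² - 4 - 0 = 0 - 4 ≡ 15; y = λ·(4 - 15) - 11 ≡ 8. → (15, 8)
9P: (15, 8) + (0, 11). λ = (11 - 8)/(0 - 15) ≡ 3/4 mod 19. 4⁻¹ ≡ 5 (mod 19) since 4·5 = 20 ≡ 1, so λ ≡ 15.
  x = λ² - 15 - 0 = 225 - 15 ≡ 1; y = λ·(15 - 1) - 8 ≡ 12. → (1, 12)
10P: (1, 12) + (0, 11). λ = (11 - 12)/(0 - 1) ≡ 18/18 mod 19. 18⁻¹ ≡ 18 (mod 19) since 18·18 = 324 ≡ 1, so λ ≡ 1.
  x = λ² - 1 - 0 = 1 - 1 ≡ 0; y = λ·(1 - 0) - 12 ≡ 8. → (0, 8)
11P: (0, 8) + (0, 11): same x and y₁ ≡ -y₂, so the sum is O.
11P = O, so the order is 11.

11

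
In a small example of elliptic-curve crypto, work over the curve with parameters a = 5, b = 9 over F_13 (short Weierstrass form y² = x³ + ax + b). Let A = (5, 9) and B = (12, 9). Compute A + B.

(5, 9) + (12, 9). λ = (9 - 9)/(12 - 5) ≡ 0/7 mod 13. 7⁻¹ ≡ 2 (mod 13) since 7·2 = 14 ≡ 1, so λ ≡ 0.
  x = λ² - 5 - 12 = 0 - 17 ≡ 9; y = λ·(5 - 9) - 9 ≡ 4. → (9, 4)

(9, 4)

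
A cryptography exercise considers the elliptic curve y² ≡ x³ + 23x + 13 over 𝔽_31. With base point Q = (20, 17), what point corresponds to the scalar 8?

Repeated addition: build up to 8Q.
2Q: tangent at (20, 17): λ = (3·20² + 23)/(2·17) ≡ 14/3. 3⁻¹ ≡ 21 (mod 31) since 3·21 = 63 ≡ 1, so λ ≡ 14·21 ≡ 15.
  x = λ² - 20 - 20 = 225 - 40 ≡ 30; y = λ·(20 - 30) - 17 ≡ 19. → (30, 19)
3Q: (30, 19) + (20, 17). λ = (17 - 19)/(20 - 30) ≡ 29/21 mod 31. 21⁻¹ ≡ 3 (mod 31), so λ ≡ 25.
  x = λ² - 30 - 20 = 625 - 50 ≡ 17; y = λ·(30 - 17) - 19 ≡ 27. → (17, 27)
4Q: (17, 27) + (20, 17). λ = (17 - 27)/(20 - 17) ≡ 21/3 mod 31. 3⁻¹ ≡ 21 (mod 31) since 3·21 = 63 ≡ 1, so λ ≡ 7.
  x = λ² - 17 - 20 = 49 - 37 ≡ 12; y = λ·(17 - 12) - 27 ≡ 8. → (12, 8)
5Q: (12, 8) + (20, 17). λ = (17 - 8)/(20 - 12) ≡ 9/8 mod 31. 8⁻¹ ≡ 4 (mod 31), so λ ≡ 5.
  x = λ² - 12 - 20 = 25 - 32 ≡ 24; y = λ·(12 - 24) - 8 ≡ 25. → (24, 25)
6Q: (24, 25) + (20, 17). λ = (17 - 25)/(20 - 24) ≡ 23/27 mod 31. 27⁻¹ ≡ 23 (mod 31), so λ ≡ 2.
  x = λ² - 24 - 20 = 4 - 44 ≡ 22; y = λ·(24 - 22) - 25 ≡ 10. → (22, 10)
7Q: (22, 10) + (20, 17). λ = (17 - 10)/(20 - 22) ≡ 7/29 mod 31. 29⁻¹ ≡ 15 (mod 31), so λ ≡ 12.
  x = λ² - 22 - 20 = 144 - 42 ≡ 9; y = λ·(22 - 9) - 10 ≡ 22. → (9, 22)
8Q: (9, 22) + (20, 17). λ = (17 - 22)/(20 - 9) ≡ 26/11 mod 31. 11⁻¹ ≡ 17 (mod 31), so λ ≡ 8.
  x = λ² - 9 - 20 = 64 - 29 ≡ 4; y = λ·(9 - 4) - 22 ≡ 18. → (4, 18)

(4, 18)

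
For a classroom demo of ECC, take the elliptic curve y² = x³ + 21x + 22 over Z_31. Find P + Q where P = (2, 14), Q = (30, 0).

(2, 14) + (30, 0). λ = (0 - 14)/(30 - 2) ≡ 17/28 mod 31. 28⁻¹ ≡ 10 (mod 31), so λ ≡ 15.
  x = λ² - 2 - 30 = 225 - 32 ≡ 7; y = λ·(2 - 7) - 14 ≡ 4. → (7, 4)

(7, 4)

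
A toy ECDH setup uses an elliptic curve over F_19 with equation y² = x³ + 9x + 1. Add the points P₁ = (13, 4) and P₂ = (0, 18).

(3, 13)

(13, 4) + (0, 18). λ = (18 - 4)/(0 - 13) ≡ 14/6 mod 19. 6⁻¹ ≡ 16 (mod 19) since 6·16 = 96 ≡ 1, so λ ≡ 15.
  x = λ² - 13 - 0 = 225 - 13 ≡ 3; y = λ·(13 - 3) - 4 ≡ 13. → (3, 13)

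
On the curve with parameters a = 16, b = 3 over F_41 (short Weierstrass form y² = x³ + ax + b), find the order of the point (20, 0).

2

2P: (20, 0) + (20, 0): same x and y₁ ≡ -y₂, so the sum is ∞.
2P = ∞, so the order is 2.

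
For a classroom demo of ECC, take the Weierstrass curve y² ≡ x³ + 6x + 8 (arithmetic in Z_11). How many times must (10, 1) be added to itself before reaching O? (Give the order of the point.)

2P: tangent at (10, 1): λ = (3·10² + 6)/(2·1) ≡ 9/2. 2⁻¹ ≡ 6 (mod 11) since 2·6 = 12 ≡ 1, so λ ≡ 9·6 ≡ 10.
  x = λ² - 10 - 10 = 100 - 20 ≡ 3; y = λ·(10 - 3) - 1 ≡ 3. → (3, 3)
3P: (3, 3) + (10, 1). λ = (1 - 3)/(10 - 3) ≡ 9/7 mod 11. 7⁻¹ ≡ 8 (mod 11) since 7·8 = 56 ≡ 1, so λ ≡ 6.
  x = λ² - 3 - 10 = 36 - 13 ≡ 1; y = λ·(3 - 1) - 3 ≡ 9. → (1, 9)
4P: (1, 9) + (10, 1). λ = (1 - 9)/(10 - 1) ≡ 3/9 mod 11. 9⁻¹ ≡ 5 (mod 11), so λ ≡ 4.
  x = λ² - 1 - 10 = 16 - 11 ≡ 5; y = λ·(1 - 5) - 9 ≡ 8. → (5, 8)
5P: (5, 8) + (10, 1). λ = (1 - 8)/(10 - 5) ≡ 4/5 mod 11. 5⁻¹ ≡ 9 (mod 11), so λ ≡ 3.
  x = λ² - 5 - 10 = 9 - 15 ≡ 5; y = λ·(5 - 5) - 8 ≡ 3. → (5, 3)
6P: (5, 3) + (10, 1). λ = (1 - 3)/(10 - 5) ≡ 9/5 mod 11. 5⁻¹ ≡ 9 (mod 11) since 5·9 = 45 ≡ 1, so λ ≡ 4.
  x = λ² - 5 - 10 = 16 - 15 ≡ 1; y = λ·(5 - 1) - 3 ≡ 2. → (1, 2)
7P: (1, 2) + (10, 1). λ = (1 - 2)/(10 - 1) ≡ 10/9 mod 11. 9⁻¹ ≡ 5 (mod 11), so λ ≡ 6.
  x = λ² - 1 - 10 = 36 - 11 ≡ 3; y = λ·(1 - 3) - 2 ≡ 8. → (3, 8)
8P: (3, 8) + (10, 1). λ = (1 - 8)/(10 - 3) ≡ 4/7 mod 11. 7⁻¹ ≡ 8 (mod 11), so λ ≡ 10.
  x = λ² - 3 - 10 = 100 - 13 ≡ 10; y = λ·(3 - 10) - 8 ≡ 10. → (10, 10)
9P: (10, 10) + (10, 1): same x and y₁ ≡ -y₂, so the sum is O.
9P = O, so the order is 9.

9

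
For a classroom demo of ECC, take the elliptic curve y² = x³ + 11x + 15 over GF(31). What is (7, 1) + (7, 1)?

tangent at (7, 1): λ = (3·7² + 11)/(2·1) ≡ 3/2. 2⁻¹ ≡ 16 (mod 31), so λ ≡ 3·16 ≡ 17.
  x = λ² - 7 - 7 = 289 - 14 ≡ 27; y = λ·(7 - 27) - 1 ≡ 0. → (27, 0)

(27, 0)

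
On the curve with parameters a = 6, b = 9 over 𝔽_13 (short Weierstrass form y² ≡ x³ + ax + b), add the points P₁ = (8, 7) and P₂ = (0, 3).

(8, 7) + (0, 3). λ = (3 - 7)/(0 - 8) ≡ 9/5 mod 13. 5⁻¹ ≡ 8 (mod 13) since 5·8 = 40 ≡ 1, so λ ≡ 7.
  x = λ² - 8 - 0 = 49 - 8 ≡ 2; y = λ·(8 - 2) - 7 ≡ 9. → (2, 9)

(2, 9)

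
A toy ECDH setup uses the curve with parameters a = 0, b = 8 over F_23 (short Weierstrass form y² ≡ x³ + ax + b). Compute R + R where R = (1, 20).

(4, 16)

tangent at (1, 20): λ = (3·1² + 0)/(2·20) ≡ 3/17. 17⁻¹ ≡ 19 (mod 23), so λ ≡ 3·19 ≡ 11.
  x = λ² - 1 - 1 = 121 - 2 ≡ 4; y = λ·(1 - 4) - 20 ≡ 16. → (4, 16)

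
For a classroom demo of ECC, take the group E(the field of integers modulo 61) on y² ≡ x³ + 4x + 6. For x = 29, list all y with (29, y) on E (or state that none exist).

none

x³ + 4x + 6 = 24511 ≡ 50 (mod 61).
50 is a non-residue mod 61; no y exists.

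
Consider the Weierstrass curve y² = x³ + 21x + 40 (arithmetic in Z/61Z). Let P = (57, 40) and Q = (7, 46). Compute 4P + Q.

First 4P:
Repeated addition: build up to 4P.
2P: tangent at (57, 40): λ = (3·57² + 21)/(2·40) ≡ 8/19. 19⁻¹ ≡ 45 (mod 61) since 19·45 = 855 ≡ 1, so λ ≡ 8·45 ≡ 55.
  x = λ² - 57 - 57 = 3025 - 114 ≡ 44; y = λ·(57 - 44) - 40 ≡ 4. → (44, 4)
3P: (44, 4) + (57, 40). λ = (40 - 4)/(57 - 44) ≡ 36/13 mod 61. 13⁻¹ ≡ 47 (mod 61), so λ ≡ 45.
  x = λ² - 44 - 57 = 2025 - 101 ≡ 33; y = λ·(44 - 33) - 4 ≡ 3. → (33, 3)
4P: (33, 3) + (57, 40). λ = (40 - 3)/(57 - 33) ≡ 37/24 mod 61. 24⁻¹ ≡ 28 (mod 61), so λ ≡ 60.
  x = λ² - 33 - 57 = 3600 - 90 ≡ 33; y = λ·(33 - 33) - 3 ≡ 58. → (33, 58)
4P = (33, 58).
Finally 4P + Q:
(33, 58) + (7, 46). λ = (46 - 58)/(7 - 33) ≡ 49/35 mod 61. 35⁻¹ ≡ 7 (mod 61) since 35·7 = 245 ≡ 1, so λ ≡ 38.
  x = λ² - 33 - 7 = 1444 - 40 ≡ 1; y = λ·(33 - 1) - 58 ≡ 60. → (1, 60)

(1, 60)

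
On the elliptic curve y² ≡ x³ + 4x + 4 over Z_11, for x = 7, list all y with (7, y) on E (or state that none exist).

x³ + 4x + 4 = 375 ≡ 1 (mod 11).
Square roots of 1 mod 11: 1 and 10 (since 1² = 1 ≡ 1).

1, 10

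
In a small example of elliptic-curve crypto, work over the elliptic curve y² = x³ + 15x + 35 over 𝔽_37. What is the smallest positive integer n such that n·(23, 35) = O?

2P: tangent at (23, 35): λ = (3·23² + 15)/(2·35) ≡ 11/33. 33⁻¹ ≡ 9 (mod 37), so λ ≡ 11·9 ≡ 25.
  x = λ² - 23 - 23 = 625 - 46 ≡ 24; y = λ·(23 - 24) - 35 ≡ 14. → (24, 14)
3P: (24, 14) + (23, 35). λ = (35 - 14)/(23 - 24) ≡ 21/36 mod 37. 36⁻¹ ≡ 36 (mod 37), so λ ≡ 16.
  x = λ² - 24 - 23 = 256 - 47 ≡ 24; y = λ·(24 - 24) - 14 ≡ 23. → (24, 23)
4P: (24, 23) + (23, 35). λ = (35 - 23)/(23 - 24) ≡ 12/36 mod 37. 36⁻¹ ≡ 36 (mod 37) since 36·36 = 1296 ≡ 1, so λ ≡ 25.
  x = λ² - 24 - 23 = 625 - 47 ≡ 23; y = λ·(24 - 23) - 23 ≡ 2. → (23, 2)
5P: (23, 2) + (23, 35): same x and y₁ ≡ -y₂, so the sum is O.
5P = O, so the order is 5.

5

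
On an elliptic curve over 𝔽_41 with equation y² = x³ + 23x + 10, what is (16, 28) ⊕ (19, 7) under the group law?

(14, 40)

(16, 28) + (19, 7). λ = (7 - 28)/(19 - 16) ≡ 20/3 mod 41. 3⁻¹ ≡ 14 (mod 41), so λ ≡ 34.
  x = λ² - 16 - 19 = 1156 - 35 ≡ 14; y = λ·(16 - 14) - 28 ≡ 40. → (14, 40)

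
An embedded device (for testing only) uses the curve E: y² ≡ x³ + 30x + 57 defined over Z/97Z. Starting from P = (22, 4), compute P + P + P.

(18, 67)

Repeated addition: build up to 3P.
2P: tangent at (22, 4): λ = (3·22² + 30)/(2·4) ≡ 27/8. 8⁻¹ ≡ 85 (mod 97), so λ ≡ 27·85 ≡ 64.
  x = λ² - 22 - 22 = 4096 - 44 ≡ 75; y = λ·(22 - 75) - 4 ≡ 96. → (75, 96)
3P: (75, 96) + (22, 4). λ = (4 - 96)/(22 - 75) ≡ 5/44 mod 97. 44⁻¹ ≡ 86 (mod 97) since 44·86 = 3784 ≡ 1, so λ ≡ 42.
  x = λ² - 75 - 22 = 1764 - 97 ≡ 18; y = λ·(75 - 18) - 96 ≡ 67. → (18, 67)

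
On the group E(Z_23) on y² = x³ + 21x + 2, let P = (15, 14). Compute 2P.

tangent at (15, 14): λ = (3·15² + 21)/(2·14) ≡ 6/5. 5⁻¹ ≡ 14 (mod 23), so λ ≡ 6·14 ≡ 15.
  x = λ² - 15 - 15 = 225 - 30 ≡ 11; y = λ·(15 - 11) - 14 ≡ 0. → (11, 0)

(11, 0)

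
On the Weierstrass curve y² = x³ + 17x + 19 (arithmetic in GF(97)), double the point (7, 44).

(51, 68)

tangent at (7, 44): λ = (3·7² + 17)/(2·44) ≡ 67/88. 88⁻¹ ≡ 43 (mod 97), so λ ≡ 67·43 ≡ 68.
  x = λ² - 7 - 7 = 4624 - 14 ≡ 51; y = λ·(7 - 51) - 44 ≡ 68. → (51, 68)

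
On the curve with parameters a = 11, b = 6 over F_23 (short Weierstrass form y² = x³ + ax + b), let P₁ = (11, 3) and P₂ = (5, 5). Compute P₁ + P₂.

(11, 3) + (5, 5). λ = (5 - 3)/(5 - 11) ≡ 2/17 mod 23. 17⁻¹ ≡ 19 (mod 23), so λ ≡ 15.
  x = λ² - 11 - 5 = 225 - 16 ≡ 2; y = λ·(11 - 2) - 3 ≡ 17. → (2, 17)

(2, 17)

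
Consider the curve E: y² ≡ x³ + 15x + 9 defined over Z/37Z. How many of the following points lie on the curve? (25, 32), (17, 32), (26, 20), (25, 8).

(25, 32): 32² ≡ 25, rhs ≡ 25 → on.
(17, 32): 32² ≡ 25, rhs ≡ 34 → off.
(26, 20): 20² ≡ 30, rhs ≡ 30 → on.
(25, 8): 8² ≡ 27, rhs ≡ 25 → off.

2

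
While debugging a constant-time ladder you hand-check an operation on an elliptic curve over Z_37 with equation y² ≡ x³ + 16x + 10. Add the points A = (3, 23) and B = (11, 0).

(3, 23) + (11, 0). λ = (0 - 23)/(11 - 3) ≡ 14/8 mod 37. 8⁻¹ ≡ 14 (mod 37) since 8·14 = 112 ≡ 1, so λ ≡ 11.
  x = λ² - 3 - 11 = 121 - 14 ≡ 33; y = λ·(3 - 33) - 23 ≡ 17. → (33, 17)

(33, 17)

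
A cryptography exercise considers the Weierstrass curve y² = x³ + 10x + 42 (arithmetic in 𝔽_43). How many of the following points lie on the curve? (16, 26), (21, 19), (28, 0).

(16, 26): 26² ≡ 31, rhs ≡ 41 → off.
(21, 19): 19² ≡ 17, rhs ≡ 10 → off.
(28, 0): 0² ≡ 0, rhs ≡ 0 → on.

1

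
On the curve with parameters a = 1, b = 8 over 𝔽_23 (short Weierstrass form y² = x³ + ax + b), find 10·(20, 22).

(14, 11)

Write P = (20, 22).
Repeated addition: build up to 10P.
2P: tangent at (20, 22): λ = (3·20² + 1)/(2·22) ≡ 5/21. 21⁻¹ ≡ 11 (mod 23), so λ ≡ 5·11 ≡ 9.
  x = λ² - 20 - 20 = 81 - 40 ≡ 18; y = λ·(20 - 18) - 22 ≡ 19. → (18, 19)
3P: (18, 19) + (20, 22). λ = (22 - 19)/(20 - 18) ≡ 3/2 mod 23. 2⁻¹ ≡ 12 (mod 23), so λ ≡ 13.
  x = λ² - 18 - 20 = 169 - 38 ≡ 16; y = λ·(18 - 16) - 19 ≡ 7. → (16, 7)
4P: (16, 7) + (20, 22). λ = (22 - 7)/(20 - 16) ≡ 15/4 mod 23. 4⁻¹ ≡ 6 (mod 23) since 4·6 = 24 ≡ 1, so λ ≡ 21.
  x = λ² - 16 - 20 = 441 - 36 ≡ 14; y = λ·(16 - 14) - 7 ≡ 12. → (14, 12)
5P: (14, 12) + (20, 22). λ = (22 - 12)/(20 - 14) ≡ 10/6 mod 23. 6⁻¹ ≡ 4 (mod 23) since 6·4 = 24 ≡ 1, so λ ≡ 17.
  x = λ² - 14 - 20 = 289 - 34 ≡ 2; y = λ·(14 - 2) - 12 ≡ 8. → (2, 8)
6P: (2, 8) + (20, 22). λ = (22 - 8)/(20 - 2) ≡ 14/18 mod 23. 18⁻¹ ≡ 9 (mod 23), so λ ≡ 11.
  x = λ² - 2 - 20 = 121 - 22 ≡ 7; y = λ·(2 - 7) - 8 ≡ 6. → (7, 6)
7P: (7, 6) + (20, 22). λ = (22 - 6)/(20 - 7) ≡ 16/13 mod 23. 13⁻¹ ≡ 16 (mod 23), so λ ≡ 3.
  x = λ² - 7 - 20 = 9 - 27 ≡ 5; y = λ·(7 - 5) - 6 ≡ 0. → (5, 0)
8P: (5, 0) + (20, 22). λ = (22 - 0)/(20 - 5) ≡ 22/15 mod 23. 15⁻¹ ≡ 20 (mod 23) since 15·20 = 300 ≡ 1, so λ ≡ 3.
  x = λ² - 5 - 20 = 9 - 25 ≡ 7; y = λ·(5 - 7) - 0 ≡ 17. → (7, 17)
9P: (7, 17) + (20, 22). λ = (22 - 17)/(20 - 7) ≡ 5/13 mod 23. 13⁻¹ ≡ 16 (mod 23), so λ ≡ 11.
  x = λ² - 7 - 20 = 121 - 27 ≡ 2; y = λ·(7 - 2) - 17 ≡ 15. → (2, 15)
10P: (2, 15) + (20, 22). λ = (22 - 15)/(20 - 2) ≡ 7/18 mod 23. 18⁻¹ ≡ 9 (mod 23), so λ ≡ 17.
  x = λ² - 2 - 20 = 289 - 22 ≡ 14; y = λ·(2 - 14) - 15 ≡ 11. → (14, 11)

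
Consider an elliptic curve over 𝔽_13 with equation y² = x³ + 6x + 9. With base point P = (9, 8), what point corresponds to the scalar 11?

(0, 10)

Repeated addition: build up to 11P.
2P: tangent at (9, 8): λ = (3·9² + 6)/(2·8) ≡ 2/3. 3⁻¹ ≡ 9 (mod 13), so λ ≡ 2·9 ≡ 5.
  x = λ² - 9 - 9 = 25 - 18 ≡ 7; y = λ·(9 - 7) - 8 ≡ 2. → (7, 2)
3P: (7, 2) + (9, 8). λ = (8 - 2)/(9 - 7) ≡ 6/2 mod 13. 2⁻¹ ≡ 7 (mod 13) since 2·7 = 14 ≡ 1, so λ ≡ 3.
  x = λ² - 7 - 9 = 9 - 16 ≡ 6; y = λ·(7 - 6) - 2 ≡ 1. → (6, 1)
4P: (6, 1) + (9, 8). λ = (8 - 1)/(9 - 6) ≡ 7/3 mod 13. 3⁻¹ ≡ 9 (mod 13) since 3·9 = 27 ≡ 1, so λ ≡ 11.
  x = λ² - 6 - 9 = 121 - 15 ≡ 2; y = λ·(6 - 2) - 1 ≡ 4. → (2, 4)
5P: (2, 4) + (9, 8). λ = (8 - 4)/(9 - 2) ≡ 4/7 mod 13. 7⁻¹ ≡ 2 (mod 13) since 7·2 = 14 ≡ 1, so λ ≡ 8.
  x = λ² - 2 - 9 = 64 - 11 ≡ 1; y = λ·(2 - 1) - 4 ≡ 4. → (1, 4)
6P: (1, 4) + (9, 8). λ = (8 - 4)/(9 - 1) ≡ 4/8 mod 13. 8⁻¹ ≡ 5 (mod 13), so λ ≡ 7.
  x = λ² - 1 - 9 = 49 - 10 ≡ 0; y = λ·(1 - 0) - 4 ≡ 3. → (0, 3)
7P: (0, 3) + (9, 8). λ = (8 - 3)/(9 - 0) ≡ 5/9 mod 13. 9⁻¹ ≡ 3 (mod 13), so λ ≡ 2.
  x = λ² - 0 - 9 = 4 - 9 ≡ 8; y = λ·(0 - 8) - 3 ≡ 7. → (8, 7)
8P: (8, 7) + (9, 8). λ = (8 - 7)/(9 - 8) ≡ 1/1 mod 13. 1⁻¹ ≡ 1 (mod 13), so λ ≡ 1.
  x = λ² - 8 - 9 = 1 - 17 ≡ 10; y = λ·(8 - 10) - 7 ≡ 4. → (10, 4)
9P: (10, 4) + (9, 8). λ = (8 - 4)/(9 - 10) ≡ 4/12 mod 13. 12⁻¹ ≡ 12 (mod 13), so λ ≡ 9.
  x = λ² - 10 - 9 = 81 - 19 ≡ 10; y = λ·(10 - 10) - 4 ≡ 9. → (10, 9)
10P: (10, 9) + (9, 8). λ = (8 - 9)/(9 - 10) ≡ 12/12 mod 13. 12⁻¹ ≡ 12 (mod 13), so λ ≡ 1.
  x = λ² - 10 - 9 = 1 - 19 ≡ 8; y = λ·(10 - 8) - 9 ≡ 6. → (8, 6)
11P: (8, 6) + (9, 8). λ = (8 - 6)/(9 - 8) ≡ 2/1 mod 13. 1⁻¹ ≡ 1 (mod 13), so λ ≡ 2.
  x = λ² - 8 - 9 = 4 - 17 ≡ 0; y = λ·(8 - 0) - 6 ≡ 10. → (0, 10)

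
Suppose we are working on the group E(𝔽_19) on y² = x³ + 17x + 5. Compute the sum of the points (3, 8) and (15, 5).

(7, 12)

(3, 8) + (15, 5). λ = (5 - 8)/(15 - 3) ≡ 16/12 mod 19. 12⁻¹ ≡ 8 (mod 19), so λ ≡ 14.
  x = λ² - 3 - 15 = 196 - 18 ≡ 7; y = λ·(3 - 7) - 8 ≡ 12. → (7, 12)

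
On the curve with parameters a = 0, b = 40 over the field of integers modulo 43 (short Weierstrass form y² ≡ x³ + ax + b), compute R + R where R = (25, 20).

tangent at (25, 20): λ = (3·25² + 0)/(2·20) ≡ 26/40. 40⁻¹ ≡ 14 (mod 43) since 40·14 = 560 ≡ 1, so λ ≡ 26·14 ≡ 20.
  x = λ² - 25 - 25 = 400 - 50 ≡ 6; y = λ·(25 - 6) - 20 ≡ 16. → (6, 16)

(6, 16)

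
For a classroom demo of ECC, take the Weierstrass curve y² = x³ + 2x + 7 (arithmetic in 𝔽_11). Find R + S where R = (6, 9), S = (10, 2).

(6, 9) + (10, 2). λ = (2 - 9)/(10 - 6) ≡ 4/4 mod 11. 4⁻¹ ≡ 3 (mod 11), so λ ≡ 1.
  x = λ² - 6 - 10 = 1 - 16 ≡ 7; y = λ·(6 - 7) - 9 ≡ 1. → (7, 1)

(7, 1)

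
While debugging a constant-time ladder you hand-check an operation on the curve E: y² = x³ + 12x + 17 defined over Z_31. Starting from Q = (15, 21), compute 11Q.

Double-and-add on 11 = (1011)₂. Start with Q = (15, 21) for the leading 1-bit.
double: tangent at (15, 21): λ = (3·15² + 12)/(2·21) ≡ 5/11. 11⁻¹ ≡ 17 (mod 31), so λ ≡ 5·17 ≡ 23.
  x = λ² - 15 - 15 = 529 - 30 ≡ 3; y = λ·(15 - 3) - 21 ≡ 7. → (3, 7)
double: tangent at (3, 7): λ = (3·3² + 12)/(2·7) ≡ 8/14. 14⁻¹ ≡ 20 (mod 31), so λ ≡ 8·20 ≡ 5.
  x = λ² - 3 - 3 = 25 - 6 ≡ 19; y = λ·(3 - 19) - 7 ≡ 6. → (19, 6)
add Q: (19, 6) + (15, 21). λ = (21 - 6)/(15 - 19) ≡ 15/27 mod 31. 27⁻¹ ≡ 23 (mod 31), so λ ≡ 4.
  x = λ² - 19 - 15 = 16 - 34 ≡ 13; y = λ·(19 - 13) - 6 ≡ 18. → (13, 18)
double: tangent at (13, 18): λ = (3·13² + 12)/(2·18) ≡ 23/5. 5⁻¹ ≡ 25 (mod 31), so λ ≡ 23·25 ≡ 17.
  x = λ² - 13 - 13 = 289 - 26 ≡ 15; y = λ·(13 - 15) - 18 ≡ 10. → (15, 10)
add Q: (15, 10) + (15, 21): same x and y₁ ≡ -y₂, so the sum is 𝒪.

O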